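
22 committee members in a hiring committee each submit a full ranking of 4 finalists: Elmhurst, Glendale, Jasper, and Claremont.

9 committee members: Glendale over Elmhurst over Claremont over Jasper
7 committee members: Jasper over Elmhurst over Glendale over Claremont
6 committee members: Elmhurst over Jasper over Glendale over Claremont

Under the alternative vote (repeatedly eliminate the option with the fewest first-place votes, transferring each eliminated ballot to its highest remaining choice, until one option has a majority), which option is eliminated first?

Round 1: Glendale 9, Jasper 7, Elmhurst 6, Claremont 0. Claremont has the fewest and is eliminated.
Round 2: Glendale 9, Jasper 7, Elmhurst 6. Elmhurst has the fewest and is eliminated.
Round 3: Jasper 13, Glendale 9. Jasper has a majority.

Claremont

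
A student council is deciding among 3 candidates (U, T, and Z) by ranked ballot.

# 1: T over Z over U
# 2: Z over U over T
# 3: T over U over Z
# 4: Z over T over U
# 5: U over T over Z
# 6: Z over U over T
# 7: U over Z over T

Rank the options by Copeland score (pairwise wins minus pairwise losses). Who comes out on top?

Pairwise results:
  U vs T: U wins 4–3.
  U vs Z: Z wins 4–3.
  T vs Z: Z wins 4–3.
Copeland scores (wins − losses):
  U: 1 − 1 = 0
  T: 0 − 2 = -2
  Z: 2 − 0 = 2
Z has the best Copeland score.

Z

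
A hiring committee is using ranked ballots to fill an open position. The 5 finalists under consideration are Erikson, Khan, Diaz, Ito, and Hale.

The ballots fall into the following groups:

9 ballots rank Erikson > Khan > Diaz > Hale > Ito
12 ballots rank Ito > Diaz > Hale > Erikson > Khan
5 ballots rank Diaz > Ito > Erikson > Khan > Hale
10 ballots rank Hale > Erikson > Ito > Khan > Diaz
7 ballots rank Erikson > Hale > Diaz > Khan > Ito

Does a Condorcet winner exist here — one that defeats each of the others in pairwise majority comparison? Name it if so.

There is no Condorcet winner

Head-to-head results (43 voters total):
Erikson vs Khan: Erikson wins 43–0.
Erikson vs Diaz: Erikson wins 26–17.
Erikson vs Ito: Erikson wins 26–17.
Erikson vs Hale: Hale wins 22–21.
Khan vs Diaz: Diaz wins 24–19.
Khan vs Ito: Ito wins 27–16.
Khan vs Hale: Hale wins 29–14.
Diaz vs Ito: Ito wins 22–21.
Diaz vs Hale: Diaz wins 26–17.
Ito vs Hale: Hale wins 26–17.
No candidate beats all others: Erikson beats Diaz beats Hale beats Erikson, a majority cycle.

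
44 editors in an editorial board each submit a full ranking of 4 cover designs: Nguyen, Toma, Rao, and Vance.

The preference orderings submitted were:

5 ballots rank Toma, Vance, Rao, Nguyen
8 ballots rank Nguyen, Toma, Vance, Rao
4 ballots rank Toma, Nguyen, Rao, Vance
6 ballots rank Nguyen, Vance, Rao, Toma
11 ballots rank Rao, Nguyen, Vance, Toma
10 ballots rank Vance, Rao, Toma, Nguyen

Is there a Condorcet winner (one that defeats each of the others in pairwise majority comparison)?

Head-to-head results (44 voters total):
Nguyen vs Toma: Nguyen wins 25–19.
Nguyen vs Rao: Rao wins 26–18.
Nguyen vs Vance: Nguyen wins 29–15.
Toma vs Rao: Rao wins 27–17.
Toma vs Vance: Vance wins 27–17.
Rao vs Vance: Vance wins 29–15.
No candidate beats all others: Nguyen beats Vance beats Rao beats Nguyen, a majority cycle.

No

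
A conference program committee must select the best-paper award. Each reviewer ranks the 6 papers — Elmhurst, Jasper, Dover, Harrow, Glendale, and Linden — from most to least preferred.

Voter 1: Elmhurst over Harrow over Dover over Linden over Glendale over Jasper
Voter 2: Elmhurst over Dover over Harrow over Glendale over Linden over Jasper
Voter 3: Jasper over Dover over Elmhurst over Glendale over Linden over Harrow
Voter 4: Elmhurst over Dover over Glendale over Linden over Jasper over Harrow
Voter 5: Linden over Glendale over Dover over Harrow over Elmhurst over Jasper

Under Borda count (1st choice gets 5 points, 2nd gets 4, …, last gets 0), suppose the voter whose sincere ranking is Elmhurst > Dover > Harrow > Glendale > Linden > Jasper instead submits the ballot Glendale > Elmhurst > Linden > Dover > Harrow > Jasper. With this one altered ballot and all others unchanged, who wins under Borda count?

Borda totals with the altered ballot: Elmhurst 18, Jasper 6, Dover 16, Harrow 7, Glendale 15, Linden 13.
The winner is unchanged: still Elmhurst.

Elmhurst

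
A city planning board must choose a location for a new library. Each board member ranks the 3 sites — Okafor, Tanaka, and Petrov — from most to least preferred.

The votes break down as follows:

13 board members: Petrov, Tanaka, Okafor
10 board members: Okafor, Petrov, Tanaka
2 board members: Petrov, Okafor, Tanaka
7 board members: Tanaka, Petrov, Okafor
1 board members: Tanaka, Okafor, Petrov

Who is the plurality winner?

First-place vote totals:
  Okafor: 10
  Tanaka: 8
  Petrov: 15
Petrov has the most first-place votes.

Petrov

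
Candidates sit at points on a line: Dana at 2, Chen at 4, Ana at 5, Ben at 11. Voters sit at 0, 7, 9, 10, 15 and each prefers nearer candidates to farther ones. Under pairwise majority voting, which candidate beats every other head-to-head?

Ben

With single-peaked preferences on a line, the Condorcet winner is the candidate closest to the median voter.
The median voter (position 9) is closest to Ben at 11.
Check: Ben vs Ana — voters closer to Ben: 3 of 5.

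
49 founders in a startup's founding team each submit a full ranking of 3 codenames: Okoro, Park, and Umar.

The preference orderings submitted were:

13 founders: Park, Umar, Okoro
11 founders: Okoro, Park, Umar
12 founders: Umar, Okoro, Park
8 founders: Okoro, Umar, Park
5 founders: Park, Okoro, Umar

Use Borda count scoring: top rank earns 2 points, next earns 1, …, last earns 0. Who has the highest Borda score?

Okoro

Borda scores:
  Okoro: 13·0 + 11·2 + 12·1 + 8·2 + 5·1 = 55
  Park: 13·2 + 11·1 + 12·0 + 8·0 + 5·2 = 47
  Umar: 13·1 + 11·0 + 12·2 + 8·1 + 5·0 = 45
Okoro has the highest total.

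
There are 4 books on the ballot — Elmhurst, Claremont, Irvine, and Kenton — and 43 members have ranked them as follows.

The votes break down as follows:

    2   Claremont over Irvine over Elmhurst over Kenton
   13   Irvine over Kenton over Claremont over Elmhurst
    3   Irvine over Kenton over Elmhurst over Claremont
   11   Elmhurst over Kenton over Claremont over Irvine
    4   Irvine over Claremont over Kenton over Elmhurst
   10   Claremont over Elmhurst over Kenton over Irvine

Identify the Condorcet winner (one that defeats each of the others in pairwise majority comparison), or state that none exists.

There is no Condorcet winner

Head-to-head results (43 voters total):
Elmhurst vs Claremont: Claremont wins 29–14.
Elmhurst vs Irvine: Irvine wins 22–21.
Elmhurst vs Kenton: Elmhurst wins 23–20.
Claremont vs Irvine: Claremont wins 23–20.
Claremont vs Kenton: Kenton wins 27–16.
Irvine vs Kenton: Irvine wins 22–21.
No candidate beats all others: Elmhurst beats Kenton beats Claremont beats Elmhurst, a majority cycle.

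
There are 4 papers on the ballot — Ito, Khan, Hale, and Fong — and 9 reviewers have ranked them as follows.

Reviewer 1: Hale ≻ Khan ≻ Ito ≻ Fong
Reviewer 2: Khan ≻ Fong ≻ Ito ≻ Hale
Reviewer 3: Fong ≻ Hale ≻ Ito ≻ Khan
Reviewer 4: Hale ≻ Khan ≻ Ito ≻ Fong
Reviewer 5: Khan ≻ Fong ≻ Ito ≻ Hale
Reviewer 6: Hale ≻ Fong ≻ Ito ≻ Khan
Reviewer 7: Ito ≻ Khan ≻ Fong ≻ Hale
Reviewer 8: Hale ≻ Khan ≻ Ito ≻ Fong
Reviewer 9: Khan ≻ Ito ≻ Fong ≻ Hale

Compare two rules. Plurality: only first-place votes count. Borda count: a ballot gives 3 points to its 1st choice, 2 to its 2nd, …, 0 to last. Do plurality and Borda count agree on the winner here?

No

Plurality first-place counts: Ito 1, Khan 3, Hale 4, Fong 1 → Hale.
Borda totals: Ito 12, Khan 17, Hale 14, Fong 11 → Khan.
The two rules disagree: plurality picks Hale, Borda picks Khan.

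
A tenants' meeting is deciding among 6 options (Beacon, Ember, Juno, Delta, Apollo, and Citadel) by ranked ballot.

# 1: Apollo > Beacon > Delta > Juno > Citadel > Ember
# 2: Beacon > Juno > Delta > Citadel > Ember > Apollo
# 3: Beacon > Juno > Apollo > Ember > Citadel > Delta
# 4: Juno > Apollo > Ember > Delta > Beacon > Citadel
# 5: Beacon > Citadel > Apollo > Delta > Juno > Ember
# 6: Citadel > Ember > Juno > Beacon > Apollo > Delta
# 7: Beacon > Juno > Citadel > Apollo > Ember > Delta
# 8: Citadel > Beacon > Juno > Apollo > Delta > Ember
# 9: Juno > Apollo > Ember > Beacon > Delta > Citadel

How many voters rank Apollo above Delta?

Ballots ranking Apollo above Delta: 8.
Ballots ranking Delta above Apollo: 1.
So 8 of 9 voters prefer Apollo to Delta.

8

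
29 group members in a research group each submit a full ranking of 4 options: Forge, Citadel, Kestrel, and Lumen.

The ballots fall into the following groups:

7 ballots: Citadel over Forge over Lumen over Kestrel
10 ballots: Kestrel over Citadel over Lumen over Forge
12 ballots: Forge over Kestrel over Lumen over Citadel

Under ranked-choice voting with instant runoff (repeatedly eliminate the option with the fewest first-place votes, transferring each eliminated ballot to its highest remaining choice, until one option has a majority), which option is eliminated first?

Lumen

Round 1: Forge 12, Kestrel 10, Citadel 7, Lumen 0. Lumen has the fewest and is eliminated.
Round 2: Forge 12, Kestrel 10, Citadel 7. Citadel has the fewest and is eliminated.
Round 3: Forge 19, Kestrel 10. Forge has a majority.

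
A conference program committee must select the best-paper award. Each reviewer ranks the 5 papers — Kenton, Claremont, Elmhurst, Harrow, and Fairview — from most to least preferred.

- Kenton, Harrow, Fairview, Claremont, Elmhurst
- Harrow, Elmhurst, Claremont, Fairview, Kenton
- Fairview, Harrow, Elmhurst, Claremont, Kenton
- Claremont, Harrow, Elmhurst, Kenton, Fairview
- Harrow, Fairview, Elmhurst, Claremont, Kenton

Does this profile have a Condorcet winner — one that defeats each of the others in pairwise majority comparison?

Yes

Head-to-head results (5 voters total):
Kenton vs Claremont: Claremont wins 4–1.
Kenton vs Elmhurst: Elmhurst wins 4–1.
Kenton vs Harrow: Harrow wins 4–1.
Kenton vs Fairview: Fairview wins 3–2.
Claremont vs Elmhurst: Elmhurst wins 3–2.
Claremont vs Harrow: Harrow wins 4–1.
Claremont vs Fairview: Fairview wins 3–2.
Elmhurst vs Harrow: Harrow wins 5–0.
Elmhurst vs Fairview: Fairview wins 3–2.
Harrow vs Fairview: Harrow wins 4–1.
Harrow beats each rival — Kenton (4–1), Claremont (4–1), Elmhurst (5–0), Fairview (4–1) — so Harrow is the Condorcet winner.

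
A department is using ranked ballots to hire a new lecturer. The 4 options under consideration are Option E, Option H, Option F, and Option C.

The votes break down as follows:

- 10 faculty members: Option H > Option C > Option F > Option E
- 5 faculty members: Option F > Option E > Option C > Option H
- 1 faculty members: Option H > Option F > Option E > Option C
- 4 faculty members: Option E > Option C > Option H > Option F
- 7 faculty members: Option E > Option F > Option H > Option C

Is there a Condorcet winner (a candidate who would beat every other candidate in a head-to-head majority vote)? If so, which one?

Head-to-head results (27 voters total):
Option E vs Option H: Option E wins 16–11.
Option E vs Option F: Option F wins 16–11.
Option E vs Option C: Option E wins 17–10.
Option H vs Option F: Option H wins 15–12.
Option H vs Option C: Option H wins 18–9.
Option F vs Option C: Option C wins 14–13.
No candidate beats all others: Option E beats Option H beats Option F beats Option E, a majority cycle.

None — there is no Condorcet winner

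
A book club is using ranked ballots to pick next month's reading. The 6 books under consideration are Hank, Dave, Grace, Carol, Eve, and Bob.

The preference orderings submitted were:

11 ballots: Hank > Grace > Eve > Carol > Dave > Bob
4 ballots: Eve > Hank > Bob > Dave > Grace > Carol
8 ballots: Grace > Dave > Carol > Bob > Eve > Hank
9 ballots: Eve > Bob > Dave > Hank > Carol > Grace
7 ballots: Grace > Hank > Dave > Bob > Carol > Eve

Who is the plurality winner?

First-place vote totals:
  Hank: 11
  Dave: 0
  Grace: 15
  Carol: 0
  Eve: 13
  Bob: 0
Grace has the most first-place votes.

Grace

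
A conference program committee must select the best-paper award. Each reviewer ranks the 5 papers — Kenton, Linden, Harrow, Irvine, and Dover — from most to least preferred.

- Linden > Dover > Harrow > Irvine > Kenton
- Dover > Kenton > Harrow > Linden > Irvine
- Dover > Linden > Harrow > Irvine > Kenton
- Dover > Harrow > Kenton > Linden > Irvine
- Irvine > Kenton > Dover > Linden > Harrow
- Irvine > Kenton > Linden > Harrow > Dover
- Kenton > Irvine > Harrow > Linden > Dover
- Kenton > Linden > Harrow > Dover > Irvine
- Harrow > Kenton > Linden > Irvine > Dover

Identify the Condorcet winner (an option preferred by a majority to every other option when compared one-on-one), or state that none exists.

Kenton

Head-to-head results (9 voters total):
Kenton vs Linden: Kenton wins 7–2.
Kenton vs Harrow: Kenton wins 5–4.
Kenton vs Irvine: Kenton wins 5–4.
Kenton vs Dover: Kenton wins 5–4.
Linden vs Harrow: Linden wins 5–4.
Linden vs Irvine: Linden wins 6–3.
Linden vs Dover: Linden wins 5–4.
Harrow vs Irvine: Harrow wins 6–3.
Harrow vs Dover: Dover wins 5–4.
Irvine vs Dover: Dover wins 5–4.
Kenton beats each rival — Linden (7–2), Harrow (5–4), Irvine (5–4), Dover (5–4) — so Kenton is the Condorcet winner.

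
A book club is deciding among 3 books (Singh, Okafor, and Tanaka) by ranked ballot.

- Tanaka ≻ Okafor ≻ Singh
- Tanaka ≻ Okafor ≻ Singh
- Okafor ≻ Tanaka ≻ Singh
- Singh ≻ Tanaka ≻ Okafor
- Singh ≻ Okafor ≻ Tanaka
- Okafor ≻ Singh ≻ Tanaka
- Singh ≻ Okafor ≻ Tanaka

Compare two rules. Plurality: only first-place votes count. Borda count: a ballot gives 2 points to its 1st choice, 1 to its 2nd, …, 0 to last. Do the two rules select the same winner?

Plurality first-place counts: Singh 3, Okafor 2, Tanaka 2 → Singh.
Borda totals: Singh 7, Okafor 8, Tanaka 6 → Okafor.
The two rules disagree: plurality picks Singh, Borda picks Okafor.

No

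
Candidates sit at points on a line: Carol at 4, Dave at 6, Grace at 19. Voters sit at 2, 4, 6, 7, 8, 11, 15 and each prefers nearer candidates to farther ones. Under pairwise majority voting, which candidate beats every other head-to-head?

With single-peaked preferences on a line, the Condorcet winner is the candidate closest to the median voter.
The median voter (position 7) is closest to Dave at 6.
Check: Dave vs Carol — voters closer to Dave: 5 of 7.

Dave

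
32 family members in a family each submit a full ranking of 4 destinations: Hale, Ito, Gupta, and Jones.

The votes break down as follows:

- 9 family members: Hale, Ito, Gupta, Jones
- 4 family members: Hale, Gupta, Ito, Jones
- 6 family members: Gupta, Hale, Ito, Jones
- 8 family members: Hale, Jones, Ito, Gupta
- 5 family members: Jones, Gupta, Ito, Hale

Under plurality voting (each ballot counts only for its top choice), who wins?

First-place vote totals:
  Hale: 21
  Ito: 0
  Gupta: 6
  Jones: 5
Hale has the most first-place votes.

Hale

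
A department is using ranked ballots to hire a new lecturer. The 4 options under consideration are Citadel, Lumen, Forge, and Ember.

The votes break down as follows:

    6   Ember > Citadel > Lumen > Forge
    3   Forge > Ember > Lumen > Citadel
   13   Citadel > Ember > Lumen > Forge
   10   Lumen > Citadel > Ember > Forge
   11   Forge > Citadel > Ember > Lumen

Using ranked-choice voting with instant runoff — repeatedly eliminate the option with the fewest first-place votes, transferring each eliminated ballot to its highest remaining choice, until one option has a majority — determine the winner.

Citadel

Round 1: Forge 14, Citadel 13, Lumen 10, Ember 6. Ember has the fewest and is eliminated.
Round 2: Citadel 19, Forge 14, Lumen 10. Lumen has the fewest and is eliminated.
Round 3: Citadel 29, Forge 14. Citadel has a majority.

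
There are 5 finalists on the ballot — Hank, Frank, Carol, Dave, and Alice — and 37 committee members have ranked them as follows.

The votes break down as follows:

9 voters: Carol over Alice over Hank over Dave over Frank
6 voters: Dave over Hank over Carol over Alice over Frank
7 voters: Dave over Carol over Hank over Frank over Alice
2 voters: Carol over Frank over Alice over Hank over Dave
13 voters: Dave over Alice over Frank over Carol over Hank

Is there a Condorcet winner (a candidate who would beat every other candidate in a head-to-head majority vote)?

Head-to-head results (37 voters total):
Hank vs Frank: Hank wins 22–15.
Hank vs Carol: Carol wins 31–6.
Hank vs Dave: Dave wins 26–11.
Hank vs Alice: Alice wins 24–13.
Frank vs Carol: Carol wins 24–13.
Frank vs Dave: Dave wins 35–2.
Frank vs Alice: Alice wins 28–9.
Carol vs Dave: Dave wins 26–11.
Carol vs Alice: Carol wins 24–13.
Dave vs Alice: Dave wins 26–11.
Dave beats each rival — Hank (26–11), Frank (35–2), Carol (26–11), Alice (26–11) — so Dave is the Condorcet winner.

Yes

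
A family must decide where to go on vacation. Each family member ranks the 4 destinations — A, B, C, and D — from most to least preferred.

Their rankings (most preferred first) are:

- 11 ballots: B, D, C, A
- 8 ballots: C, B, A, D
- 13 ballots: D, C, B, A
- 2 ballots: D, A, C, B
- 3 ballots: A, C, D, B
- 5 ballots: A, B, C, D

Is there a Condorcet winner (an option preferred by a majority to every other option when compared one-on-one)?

Head-to-head results (42 voters total):
A vs B: B wins 32–10.
A vs C: C wins 32–10.
A vs D: D wins 26–16.
B vs C: C wins 26–16.
B vs D: B wins 24–18.
C vs D: D wins 26–16.
No candidate beats all others: B beats D beats C beats B, a majority cycle.

No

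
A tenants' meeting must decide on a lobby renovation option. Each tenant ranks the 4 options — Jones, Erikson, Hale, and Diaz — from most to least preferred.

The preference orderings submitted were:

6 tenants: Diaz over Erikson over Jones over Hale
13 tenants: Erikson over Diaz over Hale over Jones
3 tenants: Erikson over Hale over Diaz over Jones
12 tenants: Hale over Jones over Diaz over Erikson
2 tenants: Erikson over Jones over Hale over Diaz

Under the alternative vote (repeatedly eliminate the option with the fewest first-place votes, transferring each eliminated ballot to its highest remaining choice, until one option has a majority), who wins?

Round 1: Erikson 18, Hale 12, Diaz 6, Jones 0. Jones has the fewest and is eliminated.
Round 2: Erikson 18, Hale 12, Diaz 6. Diaz has the fewest and is eliminated.
Round 3: Erikson 24, Hale 12. Erikson has a majority.

Erikson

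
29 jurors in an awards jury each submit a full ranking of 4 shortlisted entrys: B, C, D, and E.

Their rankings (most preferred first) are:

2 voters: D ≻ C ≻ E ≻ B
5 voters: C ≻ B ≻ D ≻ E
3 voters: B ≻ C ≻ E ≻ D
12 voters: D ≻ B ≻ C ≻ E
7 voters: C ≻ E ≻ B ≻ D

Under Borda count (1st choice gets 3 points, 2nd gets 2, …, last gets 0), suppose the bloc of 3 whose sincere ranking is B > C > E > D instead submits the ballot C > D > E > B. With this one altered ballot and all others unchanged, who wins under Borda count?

C

Borda totals with the altered ballot: B 41, C 61, D 53, E 19.
The winner is unchanged: still C.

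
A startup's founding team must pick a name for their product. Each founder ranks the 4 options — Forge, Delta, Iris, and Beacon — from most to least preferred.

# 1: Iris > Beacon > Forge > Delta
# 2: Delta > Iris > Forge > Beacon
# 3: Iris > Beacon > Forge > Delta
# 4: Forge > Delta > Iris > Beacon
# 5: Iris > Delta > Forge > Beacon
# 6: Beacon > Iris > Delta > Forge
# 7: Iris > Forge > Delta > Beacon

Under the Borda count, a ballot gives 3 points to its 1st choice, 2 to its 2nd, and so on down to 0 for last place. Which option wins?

Iris

Borda scores:
  Forge: 1 + 1 + 1 + 3 + 1 + 0 + 2 = 9
  Delta: 0 + 3 + 0 + 2 + 2 + 1 + 1 = 9
  Iris: 3 + 2 + 3 + 1 + 3 + 2 + 3 = 17
  Beacon: 2 + 0 + 2 + 0 + 0 + 3 + 0 = 7
Iris has the highest total.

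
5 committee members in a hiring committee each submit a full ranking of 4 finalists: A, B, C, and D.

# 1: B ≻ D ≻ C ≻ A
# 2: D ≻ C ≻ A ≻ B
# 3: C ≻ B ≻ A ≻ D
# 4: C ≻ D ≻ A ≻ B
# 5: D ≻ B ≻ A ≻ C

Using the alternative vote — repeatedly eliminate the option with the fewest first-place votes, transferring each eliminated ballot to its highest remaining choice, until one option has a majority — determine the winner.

D

Round 1: C 2, D 2, B 1, A 0. A has the fewest and is eliminated.
Round 2: C 2, D 2, B 1. B has the fewest and is eliminated.
Round 3: D 3, C 2. D has a majority.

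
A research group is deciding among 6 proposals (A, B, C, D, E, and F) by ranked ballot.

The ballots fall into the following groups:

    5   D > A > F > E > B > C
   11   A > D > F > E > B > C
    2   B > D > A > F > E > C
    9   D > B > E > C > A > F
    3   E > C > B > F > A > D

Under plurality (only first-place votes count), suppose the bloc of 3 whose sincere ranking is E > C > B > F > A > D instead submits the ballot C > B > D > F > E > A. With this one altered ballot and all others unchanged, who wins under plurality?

First-place totals with the altered ballot: A 11, B 2, C 3, D 14, E 0, F 0.
The winner is unchanged: still D.

D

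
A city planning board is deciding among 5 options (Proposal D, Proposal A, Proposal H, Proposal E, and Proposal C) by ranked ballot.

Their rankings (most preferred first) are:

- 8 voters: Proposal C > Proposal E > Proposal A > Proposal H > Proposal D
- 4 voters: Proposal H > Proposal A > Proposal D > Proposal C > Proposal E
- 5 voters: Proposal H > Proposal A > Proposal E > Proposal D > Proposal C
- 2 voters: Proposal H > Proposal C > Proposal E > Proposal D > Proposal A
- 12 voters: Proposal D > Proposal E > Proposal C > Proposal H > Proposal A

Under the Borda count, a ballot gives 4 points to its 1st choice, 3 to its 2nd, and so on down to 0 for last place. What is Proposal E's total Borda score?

74

Borda scores:
  Proposal D: 8·0 + 4·2 + 5·1 + 2·1 + 12·4 = 63
  Proposal A: 8·2 + 4·3 + 5·3 + 2·0 + 12·0 = 43
  Proposal H: 8·1 + 4·4 + 5·4 + 2·4 + 12·1 = 64
  Proposal E: 8·3 + 4·0 + 5·2 + 2·2 + 12·3 = 74
  Proposal C: 8·4 + 4·1 + 5·0 + 2·3 + 12·2 = 66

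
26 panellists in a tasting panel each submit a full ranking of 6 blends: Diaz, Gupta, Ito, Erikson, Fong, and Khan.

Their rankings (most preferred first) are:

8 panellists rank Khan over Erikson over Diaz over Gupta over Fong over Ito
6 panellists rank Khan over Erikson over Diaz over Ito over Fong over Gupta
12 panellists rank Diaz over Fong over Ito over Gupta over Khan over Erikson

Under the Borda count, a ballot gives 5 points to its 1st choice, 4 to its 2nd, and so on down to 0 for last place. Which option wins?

Borda scores:
  Diaz: 8·3 + 6·3 + 12·5 = 102
  Gupta: 8·2 + 6·0 + 12·2 = 40
  Ito: 8·0 + 6·2 + 12·3 = 48
  Erikson: 8·4 + 6·4 + 12·0 = 56
  Fong: 8·1 + 6·1 + 12·4 = 62
  Khan: 8·5 + 6·5 + 12·1 = 82
Diaz has the highest total.

Diaz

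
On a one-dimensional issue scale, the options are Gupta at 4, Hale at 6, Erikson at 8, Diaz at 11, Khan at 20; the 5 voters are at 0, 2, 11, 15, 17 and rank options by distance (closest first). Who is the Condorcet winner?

With single-peaked preferences on a line, the Condorcet winner is the candidate closest to the median voter.
The median voter (position 11) is closest to Diaz at 11.
Check: Diaz vs Hale — voters closer to Diaz: 3 of 5.

Diaz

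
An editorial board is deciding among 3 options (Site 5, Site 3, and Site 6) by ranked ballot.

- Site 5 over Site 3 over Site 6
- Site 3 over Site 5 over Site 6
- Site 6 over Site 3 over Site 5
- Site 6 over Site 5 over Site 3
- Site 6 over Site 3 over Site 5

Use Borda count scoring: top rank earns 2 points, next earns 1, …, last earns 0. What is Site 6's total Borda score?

Borda scores:
  Site 5: 2 + 1 + 0 + 1 + 0 = 4
  Site 3: 1 + 2 + 1 + 0 + 1 = 5
  Site 6: 0 + 0 + 2 + 2 + 2 = 6

6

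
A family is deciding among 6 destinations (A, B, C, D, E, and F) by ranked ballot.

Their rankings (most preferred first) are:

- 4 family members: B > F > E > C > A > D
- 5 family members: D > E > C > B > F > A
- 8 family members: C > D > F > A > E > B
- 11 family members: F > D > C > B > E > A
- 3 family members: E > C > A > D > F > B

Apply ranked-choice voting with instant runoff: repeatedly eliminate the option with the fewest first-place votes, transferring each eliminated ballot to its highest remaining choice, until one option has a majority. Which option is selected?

C

Round 1: F 11, C 8, D 5, B 4, E 3, A 0. A has the fewest and is eliminated.
Round 2: F 11, C 8, D 5, B 4, E 3. E has the fewest and is eliminated.
Round 3: C 11, F 11, D 5, B 4. B has the fewest and is eliminated.
Round 4: F 15, C 11, D 5. D has the fewest and is eliminated.
Round 5: C 16, F 15. C has a majority.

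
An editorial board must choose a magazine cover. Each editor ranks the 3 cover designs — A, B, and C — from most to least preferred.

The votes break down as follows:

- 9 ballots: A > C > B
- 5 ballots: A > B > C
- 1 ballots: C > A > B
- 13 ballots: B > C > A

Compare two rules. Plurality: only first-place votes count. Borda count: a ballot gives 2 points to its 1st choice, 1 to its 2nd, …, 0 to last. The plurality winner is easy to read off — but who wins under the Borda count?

B

Plurality first-place counts: A 14, B 13, C 1 → A.
Borda totals: A 29, B 31, C 24 → B.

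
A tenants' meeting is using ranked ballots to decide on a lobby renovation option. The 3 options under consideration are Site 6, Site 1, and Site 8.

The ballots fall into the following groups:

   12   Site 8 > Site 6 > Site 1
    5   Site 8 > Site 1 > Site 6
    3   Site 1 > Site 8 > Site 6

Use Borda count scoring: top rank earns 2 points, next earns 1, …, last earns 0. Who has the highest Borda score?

Borda scores:
  Site 6: 12·1 + 5·0 + 3·0 = 12
  Site 1: 12·0 + 5·1 + 3·2 = 11
  Site 8: 12·2 + 5·2 + 3·1 = 37
Site 8 has the highest total.

Site 8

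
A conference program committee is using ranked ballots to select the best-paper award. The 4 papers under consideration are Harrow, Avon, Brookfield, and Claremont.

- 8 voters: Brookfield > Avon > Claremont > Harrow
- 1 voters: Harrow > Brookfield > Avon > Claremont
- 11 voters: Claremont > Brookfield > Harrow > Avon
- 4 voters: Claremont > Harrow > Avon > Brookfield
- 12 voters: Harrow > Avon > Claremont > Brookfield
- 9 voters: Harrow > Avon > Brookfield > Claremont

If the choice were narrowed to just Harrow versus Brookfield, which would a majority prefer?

Harrow

Ballots ranking Harrow above Brookfield: 1+4+12+9 = 26.
Ballots ranking Brookfield above Harrow: 8+11 = 19.
Harrow wins the head-to-head, 26–19.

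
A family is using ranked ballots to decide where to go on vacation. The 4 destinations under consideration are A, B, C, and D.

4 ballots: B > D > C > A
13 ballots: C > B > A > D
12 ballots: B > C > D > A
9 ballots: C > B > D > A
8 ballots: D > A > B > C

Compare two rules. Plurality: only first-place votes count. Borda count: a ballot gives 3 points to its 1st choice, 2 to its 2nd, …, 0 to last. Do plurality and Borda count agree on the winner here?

Plurality first-place counts: A 0, B 16, C 22, D 8 → C.
Borda totals: A 29, B 100, C 94, D 53 → B.
The two rules disagree: plurality picks C, Borda picks B.

No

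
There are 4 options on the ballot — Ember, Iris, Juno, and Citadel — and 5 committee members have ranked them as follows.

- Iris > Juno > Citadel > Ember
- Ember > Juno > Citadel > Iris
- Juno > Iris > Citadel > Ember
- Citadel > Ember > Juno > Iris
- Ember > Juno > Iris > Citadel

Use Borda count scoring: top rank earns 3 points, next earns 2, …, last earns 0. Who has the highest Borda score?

Juno

Borda scores:
  Ember: 0 + 3 + 0 + 2 + 3 = 8
  Iris: 3 + 0 + 2 + 0 + 1 = 6
  Juno: 2 + 2 + 3 + 1 + 2 = 10
  Citadel: 1 + 1 + 1 + 3 + 0 = 6
Juno has the highest total.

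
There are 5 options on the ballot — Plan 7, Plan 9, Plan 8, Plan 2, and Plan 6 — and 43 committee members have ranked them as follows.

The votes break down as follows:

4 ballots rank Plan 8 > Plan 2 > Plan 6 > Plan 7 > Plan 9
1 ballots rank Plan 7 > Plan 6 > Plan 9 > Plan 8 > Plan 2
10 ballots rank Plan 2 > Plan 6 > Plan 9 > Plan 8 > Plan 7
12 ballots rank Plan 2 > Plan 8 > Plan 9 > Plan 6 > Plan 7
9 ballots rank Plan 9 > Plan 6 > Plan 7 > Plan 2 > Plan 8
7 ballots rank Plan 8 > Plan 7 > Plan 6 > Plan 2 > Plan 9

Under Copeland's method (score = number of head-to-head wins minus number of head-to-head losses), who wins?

Pairwise results:
  Plan 7 vs Plan 9: Plan 9 wins 31–12.
  Plan 7 vs Plan 8: Plan 8 wins 33–10.
  Plan 7 vs Plan 2: Plan 2 wins 26–17.
  Plan 7 vs Plan 6: Plan 6 wins 35–8.
  Plan 9 vs Plan 8: Plan 8 wins 23–20.
  Plan 9 vs Plan 2: Plan 2 wins 33–10.
  Plan 9 vs Plan 6: Plan 6 wins 22–21.
  Plan 8 vs Plan 2: Plan 2 wins 31–12.
  Plan 8 vs Plan 6: Plan 8 wins 23–20.
  Plan 2 vs Plan 6: Plan 2 wins 26–17.
Copeland scores (wins − losses):
  Plan 7: 0 − 4 = -4
  Plan 9: 1 − 3 = -2
  Plan 8: 3 − 1 = 2
  Plan 2: 4 − 0 = 4
  Plan 6: 2 − 2 = 0
Plan 2 has the best Copeland score.

Plan 2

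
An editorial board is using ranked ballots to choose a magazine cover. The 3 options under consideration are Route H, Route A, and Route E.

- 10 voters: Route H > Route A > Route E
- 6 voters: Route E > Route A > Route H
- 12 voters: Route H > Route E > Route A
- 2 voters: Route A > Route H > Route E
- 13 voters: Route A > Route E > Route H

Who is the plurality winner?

First-place vote totals:
  Route H: 22
  Route A: 15
  Route E: 6
Route H has the most first-place votes.

Route H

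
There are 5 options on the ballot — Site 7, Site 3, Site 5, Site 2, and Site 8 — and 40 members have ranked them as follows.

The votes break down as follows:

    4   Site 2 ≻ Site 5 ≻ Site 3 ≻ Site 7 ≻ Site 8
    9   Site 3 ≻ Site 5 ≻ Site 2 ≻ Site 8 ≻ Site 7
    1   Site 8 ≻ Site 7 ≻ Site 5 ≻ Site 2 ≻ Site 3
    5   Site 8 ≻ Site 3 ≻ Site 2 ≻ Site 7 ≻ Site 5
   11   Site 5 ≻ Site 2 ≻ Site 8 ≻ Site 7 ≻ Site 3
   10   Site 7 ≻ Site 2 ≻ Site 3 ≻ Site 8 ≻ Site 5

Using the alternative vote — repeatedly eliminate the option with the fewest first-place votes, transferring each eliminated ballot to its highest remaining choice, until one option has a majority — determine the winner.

Round 1: Site 5 11, Site 7 10, Site 3 9, Site 8 6, Site 2 4. Site 2 has the fewest and is eliminated.
Round 2: Site 5 15, Site 7 10, Site 3 9, Site 8 6. Site 8 has the fewest and is eliminated.
Round 3: Site 5 15, Site 3 14, Site 7 11. Site 7 has the fewest and is eliminated.
Round 4: Site 3 24, Site 5 16. Site 3 has a majority.

Site 3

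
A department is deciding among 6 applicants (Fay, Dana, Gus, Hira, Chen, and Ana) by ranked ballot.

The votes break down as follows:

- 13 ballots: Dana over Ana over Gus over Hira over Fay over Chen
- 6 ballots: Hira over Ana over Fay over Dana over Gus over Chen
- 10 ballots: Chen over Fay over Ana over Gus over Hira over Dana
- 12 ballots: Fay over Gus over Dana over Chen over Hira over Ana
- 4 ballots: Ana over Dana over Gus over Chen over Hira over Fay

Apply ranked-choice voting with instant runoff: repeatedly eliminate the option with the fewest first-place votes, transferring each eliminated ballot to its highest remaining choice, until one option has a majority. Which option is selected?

Fay

Round 1: Dana 13, Fay 12, Chen 10, Hira 6, Ana 4, Gus 0. Gus has the fewest and is eliminated.
Round 2: Dana 13, Fay 12, Chen 10, Hira 6, Ana 4. Ana has the fewest and is eliminated.
Round 3: Dana 17, Fay 12, Chen 10, Hira 6. Hira has the fewest and is eliminated.
Round 4: Fay 18, Dana 17, Chen 10. Chen has the fewest and is eliminated.
Round 5: Fay 28, Dana 17. Fay has a majority.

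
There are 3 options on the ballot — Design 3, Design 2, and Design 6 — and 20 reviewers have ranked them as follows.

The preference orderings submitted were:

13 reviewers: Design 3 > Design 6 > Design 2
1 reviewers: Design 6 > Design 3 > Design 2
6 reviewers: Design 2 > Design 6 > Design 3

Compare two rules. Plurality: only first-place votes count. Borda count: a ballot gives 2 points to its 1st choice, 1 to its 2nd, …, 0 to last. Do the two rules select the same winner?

Plurality first-place counts: Design 3 13, Design 2 6, Design 6 1 → Design 3.
Borda totals: Design 3 27, Design 2 12, Design 6 21 → Design 3.
The two rules agree on Design 3.

Yes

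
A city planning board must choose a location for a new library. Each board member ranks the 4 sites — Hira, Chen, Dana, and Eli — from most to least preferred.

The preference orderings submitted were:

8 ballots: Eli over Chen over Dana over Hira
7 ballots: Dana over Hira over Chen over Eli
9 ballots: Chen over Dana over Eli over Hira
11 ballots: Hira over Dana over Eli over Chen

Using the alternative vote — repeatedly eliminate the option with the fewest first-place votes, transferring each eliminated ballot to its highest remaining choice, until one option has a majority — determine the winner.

Round 1: Hira 11, Chen 9, Eli 8, Dana 7. Dana has the fewest and is eliminated.
Round 2: Hira 18, Chen 9, Eli 8. Hira has a majority.

Hira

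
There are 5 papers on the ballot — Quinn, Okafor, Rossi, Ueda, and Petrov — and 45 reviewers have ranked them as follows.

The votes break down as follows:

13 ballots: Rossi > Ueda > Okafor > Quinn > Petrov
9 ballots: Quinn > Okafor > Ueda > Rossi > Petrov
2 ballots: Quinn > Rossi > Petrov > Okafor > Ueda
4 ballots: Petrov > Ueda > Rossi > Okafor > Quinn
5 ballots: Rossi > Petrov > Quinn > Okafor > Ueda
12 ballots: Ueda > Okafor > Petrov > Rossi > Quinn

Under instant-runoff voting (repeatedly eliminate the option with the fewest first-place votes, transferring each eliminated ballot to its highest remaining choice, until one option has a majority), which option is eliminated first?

Okafor

Round 1: Rossi 18, Ueda 12, Quinn 11, Petrov 4, Okafor 0. Okafor has the fewest and is eliminated.
Round 2: Rossi 18, Ueda 12, Quinn 11, Petrov 4. Petrov has the fewest and is eliminated.
Round 3: Rossi 18, Ueda 16, Quinn 11. Quinn has the fewest and is eliminated.
Round 4: Ueda 25, Rossi 20. Ueda has a majority.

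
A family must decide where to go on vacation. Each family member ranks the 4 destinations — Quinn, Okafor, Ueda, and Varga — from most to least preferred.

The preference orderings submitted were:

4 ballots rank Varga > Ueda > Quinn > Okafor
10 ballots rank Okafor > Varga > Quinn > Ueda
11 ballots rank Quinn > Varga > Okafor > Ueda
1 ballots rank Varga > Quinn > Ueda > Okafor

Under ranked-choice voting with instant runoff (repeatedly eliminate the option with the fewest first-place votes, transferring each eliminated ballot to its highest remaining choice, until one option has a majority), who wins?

Quinn

Round 1: Quinn 11, Okafor 10, Varga 5, Ueda 0. Ueda has the fewest and is eliminated.
Round 2: Quinn 11, Okafor 10, Varga 5. Varga has the fewest and is eliminated.
Round 3: Quinn 16, Okafor 10. Quinn has a majority.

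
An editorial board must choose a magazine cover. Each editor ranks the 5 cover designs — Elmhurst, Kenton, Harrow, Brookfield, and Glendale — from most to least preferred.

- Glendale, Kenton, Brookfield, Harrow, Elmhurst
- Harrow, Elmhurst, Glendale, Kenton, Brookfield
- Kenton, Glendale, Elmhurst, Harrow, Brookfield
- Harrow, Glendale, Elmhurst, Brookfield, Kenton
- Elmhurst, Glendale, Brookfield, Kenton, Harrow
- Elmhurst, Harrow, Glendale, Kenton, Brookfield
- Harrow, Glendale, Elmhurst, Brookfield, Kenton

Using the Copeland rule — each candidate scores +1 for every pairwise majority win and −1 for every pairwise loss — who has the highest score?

Pairwise results:
  Elmhurst vs Kenton: Elmhurst wins 5–2.
  Elmhurst vs Harrow: Harrow wins 4–3.
  Elmhurst vs Brookfield: Elmhurst wins 6–1.
  Elmhurst vs Glendale: Glendale wins 4–3.
  Kenton vs Harrow: Harrow wins 4–3.
  Kenton vs Brookfield: Kenton wins 4–3.
  Kenton vs Glendale: Glendale wins 6–1.
  Harrow vs Brookfield: Harrow wins 5–2.
  Harrow vs Glendale: Harrow wins 4–3.
  Brookfield vs Glendale: Glendale wins 7–0.
Copeland scores (wins − losses):
  Elmhurst: 2 − 2 = 0
  Kenton: 1 − 3 = -2
  Harrow: 4 − 0 = 4
  Brookfield: 0 − 4 = -4
  Glendale: 3 − 1 = 2
Harrow has the best Copeland score.

Harrow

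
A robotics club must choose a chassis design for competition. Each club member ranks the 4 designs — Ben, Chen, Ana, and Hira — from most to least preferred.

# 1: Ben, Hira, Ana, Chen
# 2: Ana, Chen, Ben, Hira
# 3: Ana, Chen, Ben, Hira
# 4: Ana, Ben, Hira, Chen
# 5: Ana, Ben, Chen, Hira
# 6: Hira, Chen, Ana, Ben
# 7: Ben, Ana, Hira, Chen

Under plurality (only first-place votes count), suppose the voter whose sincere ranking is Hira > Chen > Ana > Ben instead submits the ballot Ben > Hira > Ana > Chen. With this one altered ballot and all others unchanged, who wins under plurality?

First-place totals with the altered ballot: Ben 3, Chen 0, Ana 4, Hira 0.
The winner is unchanged: still Ana.

Ana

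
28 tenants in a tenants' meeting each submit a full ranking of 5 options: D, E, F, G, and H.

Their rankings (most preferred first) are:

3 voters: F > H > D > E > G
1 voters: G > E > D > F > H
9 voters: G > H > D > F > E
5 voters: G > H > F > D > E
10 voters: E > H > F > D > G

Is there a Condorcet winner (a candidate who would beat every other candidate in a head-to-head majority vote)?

Yes

Head-to-head results (28 voters total):
D vs E: D wins 17–11.
D vs F: F wins 18–10.
D vs G: G wins 15–13.
D vs H: H wins 27–1.
E vs F: F wins 17–11.
E vs G: G wins 15–13.
E vs H: H wins 17–11.
F vs G: G wins 15–13.
F vs H: H wins 24–4.
G vs H: G wins 15–13.
G beats each rival — D (15–13), E (15–13), F (15–13), H (15–13) — so G is the Condorcet winner.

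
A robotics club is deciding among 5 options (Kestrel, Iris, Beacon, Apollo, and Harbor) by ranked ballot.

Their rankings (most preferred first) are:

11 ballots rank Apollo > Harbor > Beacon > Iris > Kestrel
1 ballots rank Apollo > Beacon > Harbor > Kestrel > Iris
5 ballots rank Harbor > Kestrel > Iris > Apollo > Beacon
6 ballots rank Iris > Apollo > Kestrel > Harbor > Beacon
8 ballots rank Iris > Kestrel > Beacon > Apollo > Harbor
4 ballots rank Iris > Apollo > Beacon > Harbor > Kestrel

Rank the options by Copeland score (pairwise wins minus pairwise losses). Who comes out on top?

Iris

Pairwise results:
  Kestrel vs Iris: Iris wins 29–6.
  Kestrel vs Beacon: Kestrel wins 19–16.
  Kestrel vs Apollo: Apollo wins 22–13.
  Kestrel vs Harbor: Harbor wins 21–14.
  Iris vs Beacon: Iris wins 23–12.
  Iris vs Apollo: Iris wins 23–12.
  Iris vs Harbor: Iris wins 18–17.
  Beacon vs Apollo: Apollo wins 27–8.
  Beacon vs Harbor: Harbor wins 22–13.
  Apollo vs Harbor: Apollo wins 30–5.
Copeland scores (wins − losses):
  Kestrel: 1 − 3 = -2
  Iris: 4 − 0 = 4
  Beacon: 0 − 4 = -4
  Apollo: 3 − 1 = 2
  Harbor: 2 − 2 = 0
Iris has the best Copeland score.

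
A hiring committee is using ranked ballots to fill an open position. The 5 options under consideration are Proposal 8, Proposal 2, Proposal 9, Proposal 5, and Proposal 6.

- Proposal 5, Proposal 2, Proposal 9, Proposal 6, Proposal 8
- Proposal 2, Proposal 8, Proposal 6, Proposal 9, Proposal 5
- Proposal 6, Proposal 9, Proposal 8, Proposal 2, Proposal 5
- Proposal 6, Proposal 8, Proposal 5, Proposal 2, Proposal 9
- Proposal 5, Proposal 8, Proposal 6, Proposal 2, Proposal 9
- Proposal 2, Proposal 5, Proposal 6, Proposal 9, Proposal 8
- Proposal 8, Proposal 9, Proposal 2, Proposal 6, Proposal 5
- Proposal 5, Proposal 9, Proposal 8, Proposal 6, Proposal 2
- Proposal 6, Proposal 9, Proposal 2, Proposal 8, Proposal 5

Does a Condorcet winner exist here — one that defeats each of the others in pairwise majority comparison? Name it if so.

Head-to-head results (9 voters total):
Proposal 8 vs Proposal 2: Proposal 8 wins 5–4.
Proposal 8 vs Proposal 9: Proposal 9 wins 5–4.
Proposal 8 vs Proposal 5: Proposal 8 wins 5–4.
Proposal 8 vs Proposal 6: Proposal 6 wins 5–4.
Proposal 2 vs Proposal 9: Proposal 2 wins 5–4.
Proposal 2 vs Proposal 5: Proposal 2 wins 5–4.
Proposal 2 vs Proposal 6: Proposal 6 wins 5–4.
Proposal 9 vs Proposal 5: Proposal 5 wins 5–4.
Proposal 9 vs Proposal 6: Proposal 6 wins 6–3.
Proposal 5 vs Proposal 6: Proposal 6 wins 5–4.
Proposal 6 beats each rival — Proposal 8 (5–4), Proposal 2 (5–4), Proposal 9 (6–3), Proposal 5 (5–4) — so Proposal 6 is the Condorcet winner.

Proposal 6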